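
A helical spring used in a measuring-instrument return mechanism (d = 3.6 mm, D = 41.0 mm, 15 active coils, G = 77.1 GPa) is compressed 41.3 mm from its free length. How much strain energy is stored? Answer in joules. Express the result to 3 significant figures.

1.34 J

k = Gd⁴/(8D³N_a) = (77.1×10³)(3.6⁴)/(8·41.0³·15) = 1.5658 N/mm
U = ½kδ² = 0.5 × 1.5658 × 41.3² = 1335.4 N·mm = 1.3354 J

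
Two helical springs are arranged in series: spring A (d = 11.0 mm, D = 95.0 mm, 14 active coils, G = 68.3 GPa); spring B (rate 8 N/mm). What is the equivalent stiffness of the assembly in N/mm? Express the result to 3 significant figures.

k_A = Gd⁴/(8D³N_a) = (68.3×10³)(11.0⁴)/(8·95.0³·14) = 10.414 N/mm
Series: 1/k_eq = 1/10.414 + 1/8 = 0.22103; k_eq = 4.5243 N/mm

4.52 N/mm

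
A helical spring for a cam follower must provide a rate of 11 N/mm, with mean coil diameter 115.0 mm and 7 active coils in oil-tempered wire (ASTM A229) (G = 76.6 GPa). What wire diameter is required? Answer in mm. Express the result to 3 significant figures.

d = (8D³N_a·k / G)^(1/4) = (8·115.0³·7·11 / (76.6×10³))^0.25
  = (12231)^0.25 = 10.5163 mm

10.5 mm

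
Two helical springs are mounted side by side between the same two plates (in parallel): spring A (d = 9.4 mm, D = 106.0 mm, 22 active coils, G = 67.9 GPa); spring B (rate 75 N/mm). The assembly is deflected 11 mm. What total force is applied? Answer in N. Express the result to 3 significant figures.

853 N

k_A = Gd⁴/(8D³N_a) = (67.9×10³)(9.4⁴)/(8·106.0³·22) = 2.529 N/mm
Parallel: k_eq = 2.529 + 75 = 77.529 N/mm
F = k_eq·δ = 77.529·11 = 852.82 N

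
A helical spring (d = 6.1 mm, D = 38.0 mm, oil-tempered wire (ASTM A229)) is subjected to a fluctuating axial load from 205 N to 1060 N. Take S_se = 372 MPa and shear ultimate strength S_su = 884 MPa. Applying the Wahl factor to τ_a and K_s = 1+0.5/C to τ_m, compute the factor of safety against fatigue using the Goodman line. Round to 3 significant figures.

1.07

C = D/d = 38.0/6.1 = 6.2295; K_W = (4C−1)/(4C−4)+0.615/C = 1.2421; K_s = 1+0.5/C = 1.0803
F_a = (F_max−F_min)/2 = 427.5 N; F_m = (F_max+F_min)/2 = 632.5 N
τ_a = K_W·8F_aD/(πd³) = 1.2421 × 182.25 = 226.38 MPa
τ_m = K_s·8F_mD/(πd³) = 1.0803 × 269.65 = 291.29 MPa
Goodman: 1/n_f = τ_a/S_se + τ_m/S_su = 226.38/372 + 291.29/884 = 0.60855 + 0.32951 = 0.93807
n_f = 1/0.93807 = 1.066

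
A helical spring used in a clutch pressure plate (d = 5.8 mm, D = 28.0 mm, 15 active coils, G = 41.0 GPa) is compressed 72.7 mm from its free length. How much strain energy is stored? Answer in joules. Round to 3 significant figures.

k = Gd⁴/(8D³N_a) = (41.0×10³)(5.8⁴)/(8·28.0³·15) = 17.613 N/mm
U = ½kδ² = 0.5 × 17.613 × 72.7² = 46546 N·mm = 46.546 J

46.5 J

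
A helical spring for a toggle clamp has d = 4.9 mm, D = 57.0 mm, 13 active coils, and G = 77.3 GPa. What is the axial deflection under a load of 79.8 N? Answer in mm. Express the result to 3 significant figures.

34.5 mm

k = Gd⁴/(8D³N_a) = (77.3×10³)(4.9⁴)/(8·57.0³·13) = 2.3137 N/mm
δ = F/k = 79.8 / 2.3137 = 34.49 mm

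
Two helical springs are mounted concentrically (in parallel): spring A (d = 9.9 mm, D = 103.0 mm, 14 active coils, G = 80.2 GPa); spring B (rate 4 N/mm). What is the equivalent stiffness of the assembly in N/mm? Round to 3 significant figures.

10.3 N/mm

k_A = Gd⁴/(8D³N_a) = (80.2×10³)(9.9⁴)/(8·103.0³·14) = 6.2949 N/mm
Parallel: k_eq = 6.2949 + 4 = 10.295 N/mm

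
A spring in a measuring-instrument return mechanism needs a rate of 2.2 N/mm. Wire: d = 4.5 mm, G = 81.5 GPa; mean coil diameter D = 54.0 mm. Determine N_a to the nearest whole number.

12

N_a = Gd⁴/(8D³k) = (81.5×10³ × 4.5⁴)/(8 × 54.0³ × 2.2)
    = 3.34201e+07 / 2.77137e+06 = 12.06 → 12 coils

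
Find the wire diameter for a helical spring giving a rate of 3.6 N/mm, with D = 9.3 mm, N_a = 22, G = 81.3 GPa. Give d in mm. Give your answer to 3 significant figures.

d = (8D³N_a·k / G)^(1/4) = (8·9.3³·22·3.6 / (81.3×10³))^0.25
  = (6.2686)^0.25 = 1.5823 mm

1.58 mm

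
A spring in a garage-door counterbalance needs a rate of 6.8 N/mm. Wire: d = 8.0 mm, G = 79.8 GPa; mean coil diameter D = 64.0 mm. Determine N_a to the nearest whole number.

23

N_a = Gd⁴/(8D³k) = (79.8×10³ × 8.0⁴)/(8 × 64.0³ × 6.8)
    = 3.26861e+08 / 1.42606e+07 = 22.92 → 23 coils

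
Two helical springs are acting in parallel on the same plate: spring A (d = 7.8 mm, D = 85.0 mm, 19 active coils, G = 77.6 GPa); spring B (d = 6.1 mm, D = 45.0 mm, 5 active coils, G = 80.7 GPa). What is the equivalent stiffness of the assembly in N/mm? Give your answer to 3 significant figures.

33.7 N/mm

k_A = Gd⁴/(8D³N_a) = (77.6×10³)(7.8⁴)/(8·85.0³·19) = 3.0771 N/mm
k_B = Gd⁴/(8D³N_a) = (80.7×10³)(6.1⁴)/(8·45.0³·5) = 30.655 N/mm
Parallel: k_eq = 3.0771 + 30.655 = 33.732 N/mm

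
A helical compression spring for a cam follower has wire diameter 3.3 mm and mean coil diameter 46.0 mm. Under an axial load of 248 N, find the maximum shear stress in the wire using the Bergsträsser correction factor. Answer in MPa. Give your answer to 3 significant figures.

885 MPa

Spring index C = D/d = 46.0/3.3 = 13.9394
K_B = (4C+2)/(4C−3) = 57.758/52.758 = 1.0948
τ₀ = 8FD/(πd³) = 8·248·46.0/(π·3.3³) = 91264/112.9 = 808.37 MPa
τ_max = K·τ₀ = 1.0948 × 808.37 = 884.98 MPa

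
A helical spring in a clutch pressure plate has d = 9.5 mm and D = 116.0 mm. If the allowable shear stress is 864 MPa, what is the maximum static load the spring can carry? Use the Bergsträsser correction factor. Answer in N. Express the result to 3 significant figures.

2260 N

C = D/d = 116.0/9.5 = 12.2105
K_B = (4C+2)/(4C−3) = 50.842/45.842 = 1.1091
τ_max = K·8FD/(πd³) → F_max = τ_allow·πd³/(8DK)
F_max = 864·π·9.5³/(8·116.0·1.1091) = 2.3272e+06/1029.2 = 2261.1 N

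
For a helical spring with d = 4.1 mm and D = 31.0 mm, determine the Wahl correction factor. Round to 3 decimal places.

1.196

C = D/d = 31.0/4.1 = 7.5610
K_W = (4C−1)/(4C−4) + 0.615/C = 29.244/26.244 + 0.0813 = 1.1957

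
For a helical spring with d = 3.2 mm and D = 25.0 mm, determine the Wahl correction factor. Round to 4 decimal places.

1.1888

C = D/d = 25.0/3.2 = 7.8125
K_W = (4C−1)/(4C−4) + 0.615/C = 30.250/27.250 + 0.0787 = 1.1888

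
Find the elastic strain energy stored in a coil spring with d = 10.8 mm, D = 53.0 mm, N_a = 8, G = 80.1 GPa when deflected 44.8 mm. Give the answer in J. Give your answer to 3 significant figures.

115 J

k = Gd⁴/(8D³N_a) = (80.1×10³)(10.8⁴)/(8·53.0³·8) = 114.37 N/mm
U = ½kδ² = 0.5 × 114.37 × 44.8² = 1.1477e+05 N·mm = 114.77 J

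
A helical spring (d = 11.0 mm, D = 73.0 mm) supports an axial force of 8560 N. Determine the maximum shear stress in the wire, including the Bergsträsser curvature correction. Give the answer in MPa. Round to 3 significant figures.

1450 MPa

Spring index C = D/d = 73.0/11.0 = 6.6364
K_B = (4C+2)/(4C−3) = 28.545/23.545 = 1.2124
τ₀ = 8FD/(πd³) = 8·8560·73.0/(π·11.0³) = 4.99904e+06/4181.5 = 1195.5 MPa
τ_max = K·τ₀ = 1.2124 × 1195.5 = 1449.4 MPa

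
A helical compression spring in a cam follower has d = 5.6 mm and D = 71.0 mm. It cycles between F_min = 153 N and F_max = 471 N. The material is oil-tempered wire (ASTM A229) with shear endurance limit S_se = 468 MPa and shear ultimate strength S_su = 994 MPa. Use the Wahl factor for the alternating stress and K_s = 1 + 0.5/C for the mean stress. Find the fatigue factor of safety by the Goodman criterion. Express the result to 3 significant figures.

1.38

C = D/d = 71.0/5.6 = 12.6786; K_W = (4C−1)/(4C−4)+0.615/C = 1.1127; K_s = 1+0.5/C = 1.0394
F_a = (F_max−F_min)/2 = 159 N; F_m = (F_max+F_min)/2 = 312 N
τ_a = K_W·8F_aD/(πd³) = 1.1127 × 163.69 = 182.15 MPa
τ_m = K_s·8F_mD/(πd³) = 1.0394 × 321.21 = 333.88 MPa
Goodman: 1/n_f = τ_a/S_se + τ_m/S_su = 182.15/468 + 333.88/994 = 0.38920 + 0.33589 = 0.72509
n_f = 1/0.72509 = 1.379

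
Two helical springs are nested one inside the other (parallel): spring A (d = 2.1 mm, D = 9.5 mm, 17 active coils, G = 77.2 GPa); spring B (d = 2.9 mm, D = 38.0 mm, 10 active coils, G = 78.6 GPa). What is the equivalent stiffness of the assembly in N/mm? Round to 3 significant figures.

k_A = Gd⁴/(8D³N_a) = (77.2×10³)(2.1⁴)/(8·9.5³·17) = 12.876 N/mm
k_B = Gd⁴/(8D³N_a) = (78.6×10³)(2.9⁴)/(8·38.0³·10) = 1.2664 N/mm
Parallel: k_eq = 12.876 + 1.2664 = 14.143 N/mm

14.1 N/mm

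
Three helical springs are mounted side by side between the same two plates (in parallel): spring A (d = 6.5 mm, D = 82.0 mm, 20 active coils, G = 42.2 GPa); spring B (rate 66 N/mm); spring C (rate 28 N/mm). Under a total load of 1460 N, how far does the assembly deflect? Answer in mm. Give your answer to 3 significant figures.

15.4 mm

k_A = Gd⁴/(8D³N_a) = (42.2×10³)(6.5⁴)/(8·82.0³·20) = 0.85389 N/mm
Parallel: k_eq = 0.85389 + 66 + 28 = 94.854 N/mm
δ = F/k_eq = 1460/94.854 = 15.392 mm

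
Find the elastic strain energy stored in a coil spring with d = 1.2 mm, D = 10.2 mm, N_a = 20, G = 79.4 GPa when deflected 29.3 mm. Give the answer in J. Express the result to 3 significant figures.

0.416 J

k = Gd⁴/(8D³N_a) = (79.4×10³)(1.2⁴)/(8·10.2³·20) = 0.96967 N/mm
U = ½kδ² = 0.5 × 0.96967 × 29.3² = 416.23 N·mm = 0.41623 J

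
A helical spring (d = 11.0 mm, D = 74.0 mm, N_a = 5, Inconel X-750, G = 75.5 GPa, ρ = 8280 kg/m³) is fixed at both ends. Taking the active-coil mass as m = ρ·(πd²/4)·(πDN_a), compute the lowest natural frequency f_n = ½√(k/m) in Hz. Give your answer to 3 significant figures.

k = Gd⁴/(8D³N_a) = (75.5×10³)(11.0⁴)/(8·74.0³·5) = 68.197 N/mm = 68197 N/m
Wire length L = πDN_a = π·74.0·5 = 1162.4 mm
m = ρ·(πd²/4)·L = 8280 × 95.033×10⁻⁶ m² × 1.1624 m = 0.91465 kg
f_n = ½√(k/m) = 0.5·√(68197/0.91465) = 0.5·√(74560) = 136.53 Hz

137 Hz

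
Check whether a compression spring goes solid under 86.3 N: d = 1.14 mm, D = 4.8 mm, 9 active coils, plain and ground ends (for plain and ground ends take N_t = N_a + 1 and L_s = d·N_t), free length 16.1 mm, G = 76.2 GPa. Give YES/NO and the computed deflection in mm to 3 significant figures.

YES, δ = 5.34 mm

k = Gd⁴/(8D³N_a) = (76.2×10³)(1.14⁴)/(8·4.8³·9) = 16.163 N/mm
N_t = 10; L_s = 1.14·10 = 11.4 mm; δ_solid = L₀ − L_s = 16.1 − 11.4 = 4.7 mm
δ = F/k = 86.3/16.163 = 5.3394 mm
δ ≥ δ_solid → spring goes solid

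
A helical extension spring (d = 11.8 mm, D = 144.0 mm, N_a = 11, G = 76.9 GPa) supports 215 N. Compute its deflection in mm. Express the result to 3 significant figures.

k = Gd⁴/(8D³N_a) = (76.9×10³)(11.8⁴)/(8·144.0³·11) = 5.6739 N/mm
δ = F/k = 215 / 5.6739 = 37.893 mm

37.9 mm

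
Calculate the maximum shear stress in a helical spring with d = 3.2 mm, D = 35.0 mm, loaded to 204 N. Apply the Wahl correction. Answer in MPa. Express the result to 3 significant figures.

628 MPa

Spring index C = D/d = 35.0/3.2 = 10.9375
K_W = (4C−1)/(4C−4) + 0.615/C = 42.750/39.750 + 0.0562 = 1.1317
τ₀ = 8FD/(πd³) = 8·204·35.0/(π·3.2³) = 57120/102.94 = 554.87 MPa
τ_max = K·τ₀ = 1.1317 × 554.87 = 627.94 MPa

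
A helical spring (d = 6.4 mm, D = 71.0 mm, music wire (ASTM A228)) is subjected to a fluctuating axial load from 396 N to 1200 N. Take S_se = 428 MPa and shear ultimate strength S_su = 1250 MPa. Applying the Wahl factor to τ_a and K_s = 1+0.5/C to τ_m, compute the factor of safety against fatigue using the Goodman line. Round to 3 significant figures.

C = D/d = 71.0/6.4 = 11.0938; K_W = (4C−1)/(4C−4)+0.615/C = 1.1297; K_s = 1+0.5/C = 1.0451
F_a = (F_max−F_min)/2 = 402 N; F_m = (F_max+F_min)/2 = 798 N
τ_a = K_W·8F_aD/(πd³) = 1.1297 × 277.26 = 313.23 MPa
τ_m = K_s·8F_mD/(πd³) = 1.0451 × 550.38 = 575.18 MPa
Goodman: 1/n_f = τ_a/S_se + τ_m/S_su = 313.23/428 + 575.18/1250 = 0.73185 + 0.46015 = 1.192
n_f = 1/1.192 = 0.8389

0.839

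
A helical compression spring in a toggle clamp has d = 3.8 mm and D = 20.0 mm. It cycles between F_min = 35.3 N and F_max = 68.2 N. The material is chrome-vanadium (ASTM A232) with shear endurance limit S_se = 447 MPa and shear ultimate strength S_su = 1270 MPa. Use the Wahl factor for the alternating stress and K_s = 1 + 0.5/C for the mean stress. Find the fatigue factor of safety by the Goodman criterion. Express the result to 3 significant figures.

11.7

C = D/d = 20.0/3.8 = 5.2632; K_W = (4C−1)/(4C−4)+0.615/C = 1.2928; K_s = 1+0.5/C = 1.0950
F_a = (F_max−F_min)/2 = 16.45 N; F_m = (F_max+F_min)/2 = 51.75 N
τ_a = K_W·8F_aD/(πd³) = 1.2928 × 15.268 = 19.738 MPa
τ_m = K_s·8F_mD/(πd³) = 1.0950 × 48.032 = 52.595 MPa
Goodman: 1/n_f = τ_a/S_se + τ_m/S_su = 19.738/447 + 52.595/1270 = 0.04416 + 0.04141 = 0.08557
n_f = 1/0.08557 = 11.69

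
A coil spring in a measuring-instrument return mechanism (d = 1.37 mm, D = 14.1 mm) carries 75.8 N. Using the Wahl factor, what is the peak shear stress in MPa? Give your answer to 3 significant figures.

Spring index C = D/d = 14.1/1.37 = 10.2920
K_W = (4C−1)/(4C−4) + 0.615/C = 40.168/37.168 + 0.0598 = 1.1405
τ₀ = 8FD/(πd³) = 8·75.8·14.1/(π·1.37³) = 8550.24/8.0781 = 1058.4 MPa
τ_max = K·τ₀ = 1.1405 × 1058.4 = 1207.1 MPa

1210 MPa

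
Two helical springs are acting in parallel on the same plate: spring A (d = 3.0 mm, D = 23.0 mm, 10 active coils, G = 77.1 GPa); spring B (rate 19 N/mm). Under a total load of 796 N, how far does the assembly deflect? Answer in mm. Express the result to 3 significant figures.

31.3 mm

k_A = Gd⁴/(8D³N_a) = (77.1×10³)(3.0⁴)/(8·23.0³·10) = 6.416 N/mm
Parallel: k_eq = 6.416 + 19 = 25.416 N/mm
δ = F/k_eq = 796/25.416 = 31.319 mm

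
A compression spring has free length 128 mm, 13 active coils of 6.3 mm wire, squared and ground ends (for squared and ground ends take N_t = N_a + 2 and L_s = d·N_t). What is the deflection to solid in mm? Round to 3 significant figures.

33.5 mm

N_t = 15; L_s = 6.3·15 = 94.5 mm
δ_solid = L₀ − L_s = 128 − 94.5 = 33.5 mm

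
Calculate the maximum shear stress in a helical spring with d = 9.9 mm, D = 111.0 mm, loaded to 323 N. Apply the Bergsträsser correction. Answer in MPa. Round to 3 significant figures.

Spring index C = D/d = 111.0/9.9 = 11.2121
K_B = (4C+2)/(4C−3) = 46.848/41.848 = 1.1195
τ₀ = 8FD/(πd³) = 8·323·111.0/(π·9.9³) = 286824/3048.3 = 94.094 MPa
τ_max = K·τ₀ = 1.1195 × 94.094 = 105.34 MPa

105 MPa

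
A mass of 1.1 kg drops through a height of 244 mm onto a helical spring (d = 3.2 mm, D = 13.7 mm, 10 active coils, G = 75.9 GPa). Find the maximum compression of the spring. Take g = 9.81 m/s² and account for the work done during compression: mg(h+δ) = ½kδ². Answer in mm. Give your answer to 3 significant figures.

k = Gd⁴/(8D³N_a) = (75.9×10³)(3.2⁴)/(8·13.7³·10) = 38.689 N/mm
W = mg = 1.1 × 9.81 = 10.791 N
½kδ² − Wδ − Wh = 0 → δ = (W + √(W² + 2kWh))/k
δ = (10.791 + √(116.45 + 203738))/38.689 = (10.791 + 451.5)/38.689 = 11.949 mm

11.9 mm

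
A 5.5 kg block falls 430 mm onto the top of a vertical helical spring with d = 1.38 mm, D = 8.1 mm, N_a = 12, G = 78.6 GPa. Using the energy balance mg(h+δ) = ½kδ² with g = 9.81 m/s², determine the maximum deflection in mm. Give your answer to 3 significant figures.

101 mm

k = Gd⁴/(8D³N_a) = (78.6×10³)(1.38⁴)/(8·8.1³·12) = 5.5874 N/mm
W = mg = 5.5 × 9.81 = 53.955 N
½kδ² − Wδ − Wh = 0 → δ = (W + √(W² + 2kWh))/k
δ = (53.955 + √(2911.1 + 259264))/5.5874 = (53.955 + 512.03)/5.5874 = 101.3 mm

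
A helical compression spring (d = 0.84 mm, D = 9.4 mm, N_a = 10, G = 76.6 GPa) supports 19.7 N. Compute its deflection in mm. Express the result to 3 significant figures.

34.3 mm

k = Gd⁴/(8D³N_a) = (76.6×10³)(0.84⁴)/(8·9.4³·10) = 0.57395 N/mm
δ = F/k = 19.7 / 0.57395 = 34.324 mm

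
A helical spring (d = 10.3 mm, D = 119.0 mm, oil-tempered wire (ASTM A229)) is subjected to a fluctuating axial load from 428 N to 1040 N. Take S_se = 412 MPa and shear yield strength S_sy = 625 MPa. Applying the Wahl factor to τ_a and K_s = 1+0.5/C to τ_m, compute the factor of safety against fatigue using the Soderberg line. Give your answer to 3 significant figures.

C = D/d = 119.0/10.3 = 11.5534; K_W = (4C−1)/(4C−4)+0.615/C = 1.1243; K_s = 1+0.5/C = 1.0433
F_a = (F_max−F_min)/2 = 306 N; F_m = (F_max+F_min)/2 = 734 N
τ_a = K_W·8F_aD/(πd³) = 1.1243 × 84.859 = 95.407 MPa
τ_m = K_s·8F_mD/(πd³) = 1.0433 × 203.55 = 212.36 MPa
Soderberg: 1/n_f = τ_a/S_se + τ_m/S_sy = 95.407/412 + 212.36/625 = 0.23157 + 0.33977 = 0.57134
n_f = 1/0.57134 = 1.75

1.75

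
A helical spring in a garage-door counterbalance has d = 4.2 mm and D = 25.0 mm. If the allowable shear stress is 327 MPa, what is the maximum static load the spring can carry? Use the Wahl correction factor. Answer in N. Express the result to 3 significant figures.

303 N

C = D/d = 25.0/4.2 = 5.9524
K_W = (4C−1)/(4C−4) + 0.615/C = 22.810/19.810 + 0.1033 = 1.2548
τ_max = K·8FD/(πd³) → F_max = τ_allow·πd³/(8DK)
F_max = 327·π·4.2³/(8·25.0·1.2548) = 76111/250.95 = 303.29 N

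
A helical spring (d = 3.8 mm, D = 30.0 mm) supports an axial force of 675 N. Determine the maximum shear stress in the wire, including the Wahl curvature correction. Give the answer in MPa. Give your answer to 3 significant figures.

Spring index C = D/d = 30.0/3.8 = 7.8947
K_W = (4C−1)/(4C−4) + 0.615/C = 30.579/27.579 + 0.0779 = 1.1867
τ₀ = 8FD/(πd³) = 8·675·30.0/(π·3.8³) = 162000/172.39 = 939.75 MPa
τ_max = K·τ₀ = 1.1867 × 939.75 = 1115.2 MPa

1120 MPa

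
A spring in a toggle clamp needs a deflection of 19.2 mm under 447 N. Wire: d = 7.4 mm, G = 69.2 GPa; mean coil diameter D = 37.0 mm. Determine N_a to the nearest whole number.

Required rate k = F/δ = 447/19.2 = 23.281 N/mm
N_a = Gd⁴/(8D³k) = (69.2×10³ × 7.4⁴)/(8 × 37.0³ × 23.281)
    = 2.07507e+08 / 9.43412e+06 = 22 → 22 coils

22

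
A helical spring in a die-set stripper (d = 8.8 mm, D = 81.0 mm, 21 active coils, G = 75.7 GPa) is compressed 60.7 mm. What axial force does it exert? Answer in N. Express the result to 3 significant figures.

k = Gd⁴/(8D³N_a) = (75.7×10³)(8.8⁴)/(8·81.0³·21) = 5.0847 N/mm
F = k·δ = 5.0847 × 60.7 = 308.64 N

309 N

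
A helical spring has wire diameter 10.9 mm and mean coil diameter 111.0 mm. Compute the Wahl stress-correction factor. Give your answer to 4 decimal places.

1.1421

C = D/d = 111.0/10.9 = 10.1835
K_W = (4C−1)/(4C−4) + 0.615/C = 39.734/36.734 + 0.0604 = 1.1421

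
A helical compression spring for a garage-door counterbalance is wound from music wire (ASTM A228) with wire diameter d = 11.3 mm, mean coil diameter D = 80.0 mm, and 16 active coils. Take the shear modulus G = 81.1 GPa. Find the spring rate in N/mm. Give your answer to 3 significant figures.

20.2 N/mm

k = Gd⁴/(8D³N_a) = (81.1×10³ × 11.3⁴) / (8 × 80.0³ × 16)
  = 1.32231e+09 / 6.5536e+07 = 20.177 N/mm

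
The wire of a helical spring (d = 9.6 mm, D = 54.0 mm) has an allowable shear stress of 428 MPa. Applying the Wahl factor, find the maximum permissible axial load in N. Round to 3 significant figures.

2170 N

C = D/d = 54.0/9.6 = 5.6250
K_W = (4C−1)/(4C−4) + 0.615/C = 21.500/18.500 + 0.1093 = 1.2715
τ_max = K·8FD/(πd³) → F_max = τ_allow·πd³/(8DK)
F_max = 428·π·9.6³/(8·54.0·1.2715) = 1.1896e+06/549.29 = 2165.8 N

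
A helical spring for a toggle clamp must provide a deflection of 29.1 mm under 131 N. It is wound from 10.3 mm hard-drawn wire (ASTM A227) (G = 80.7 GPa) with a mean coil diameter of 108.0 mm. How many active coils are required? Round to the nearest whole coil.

20

Required rate k = F/δ = 131/29.1 = 4.5017 N/mm
N_a = Gd⁴/(8D³k) = (80.7×10³ × 10.3⁴)/(8 × 108.0³ × 4.5017)
    = 9.08286e+08 / 4.53669e+07 = 20.02 → 20 coils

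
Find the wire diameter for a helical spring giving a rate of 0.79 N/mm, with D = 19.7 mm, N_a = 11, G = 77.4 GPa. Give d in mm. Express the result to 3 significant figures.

1.62 mm

d = (8D³N_a·k / G)^(1/4) = (8·19.7³·11·0.79 / (77.4×10³))^0.25
  = (6.867)^0.25 = 1.6188 mm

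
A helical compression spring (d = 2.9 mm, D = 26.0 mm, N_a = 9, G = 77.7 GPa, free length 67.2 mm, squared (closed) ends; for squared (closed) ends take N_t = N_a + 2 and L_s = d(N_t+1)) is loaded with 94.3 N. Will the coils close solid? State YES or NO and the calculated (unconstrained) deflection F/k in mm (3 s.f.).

k = Gd⁴/(8D³N_a) = (77.7×10³)(2.9⁴)/(8·26.0³·9) = 4.3427 N/mm
N_t = 11; L_s = 2.9·12 = 34.8 mm; δ_solid = L₀ − L_s = 67.2 − 34.8 = 32.4 mm
δ = F/k = 94.3/4.3427 = 21.715 mm
δ < δ_solid → spring does not go solid

NO, δ = 21.7 mm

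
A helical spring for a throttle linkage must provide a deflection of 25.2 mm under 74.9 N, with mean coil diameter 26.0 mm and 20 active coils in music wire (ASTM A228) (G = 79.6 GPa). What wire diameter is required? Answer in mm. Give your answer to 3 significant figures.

3.20 mm

Required rate k = F/δ = 74.9/25.2 = 2.9722 N/mm
d = (8D³N_a·k / G)^(1/4) = (8·26.0³·20·2.9722 / (79.6×10³))^0.25
  = (105)^0.25 = 3.2011 mm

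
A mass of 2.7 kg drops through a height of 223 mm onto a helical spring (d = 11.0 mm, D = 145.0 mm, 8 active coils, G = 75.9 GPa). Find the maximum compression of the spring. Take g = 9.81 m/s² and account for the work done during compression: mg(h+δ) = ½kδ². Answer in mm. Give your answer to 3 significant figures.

k = Gd⁴/(8D³N_a) = (75.9×10³)(11.0⁴)/(8·145.0³·8) = 5.6955 N/mm
W = mg = 2.7 × 9.81 = 26.487 N
½kδ² − Wδ − Wh = 0 → δ = (W + √(W² + 2kWh))/k
δ = (26.487 + √(701.56 + 67281.6))/5.6955 = (26.487 + 260.74)/5.6955 = 50.43 mm

50.4 mm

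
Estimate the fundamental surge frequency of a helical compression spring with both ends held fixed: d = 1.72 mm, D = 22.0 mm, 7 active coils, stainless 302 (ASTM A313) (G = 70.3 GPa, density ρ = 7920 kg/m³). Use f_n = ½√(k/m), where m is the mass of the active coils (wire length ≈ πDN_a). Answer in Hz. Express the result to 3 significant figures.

k = Gd⁴/(8D³N_a) = (70.3×10³)(1.72⁴)/(8·22.0³·7) = 1.0318 N/mm = 1031.8 N/m
Wire length L = πDN_a = π·22.0·7 = 483.81 mm
m = ρ·(πd²/4)·L = 7920 × 2.3235×10⁻⁶ m² × 0.48381 m = 0.0089031 kg
f_n = ½√(k/m) = 0.5·√(1031.8/0.0089031) = 0.5·√(1.159e+05) = 170.22 Hz

170 Hz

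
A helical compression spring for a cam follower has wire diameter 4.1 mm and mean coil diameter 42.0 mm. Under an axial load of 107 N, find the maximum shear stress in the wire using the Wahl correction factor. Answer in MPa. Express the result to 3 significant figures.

189 MPa

Spring index C = D/d = 42.0/4.1 = 10.2439
K_W = (4C−1)/(4C−4) + 0.615/C = 39.976/36.976 + 0.0600 = 1.1412
τ₀ = 8FD/(πd³) = 8·107·42.0/(π·4.1³) = 35952/216.52 = 166.04 MPa
τ_max = K·τ₀ = 1.1412 × 166.04 = 189.48 MPa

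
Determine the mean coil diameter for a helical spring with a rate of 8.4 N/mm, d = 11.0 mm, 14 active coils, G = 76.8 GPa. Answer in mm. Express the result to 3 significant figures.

106 mm

D = (Gd⁴/(8N_a·k))^(1/3) = (76.8×10³·11.0⁴/(8·14·8.4))^(1/3)
  = (1.19518e+06)^(1/3) = 106.1235 mm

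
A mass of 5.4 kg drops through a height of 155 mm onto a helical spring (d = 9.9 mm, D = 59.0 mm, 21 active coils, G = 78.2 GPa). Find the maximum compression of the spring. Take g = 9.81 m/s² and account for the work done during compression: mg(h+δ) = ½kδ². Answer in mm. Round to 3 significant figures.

30.0 mm

k = Gd⁴/(8D³N_a) = (78.2×10³)(9.9⁴)/(8·59.0³·21) = 21.771 N/mm
W = mg = 5.4 × 9.81 = 52.974 N
½kδ² − Wδ − Wh = 0 → δ = (W + √(W² + 2kWh))/k
δ = (52.974 + √(2806.2 + 357525))/21.771 = (52.974 + 600.28)/21.771 = 30.005 mm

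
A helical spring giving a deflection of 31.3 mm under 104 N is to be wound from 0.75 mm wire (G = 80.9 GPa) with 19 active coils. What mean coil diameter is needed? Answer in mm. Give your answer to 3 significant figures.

3.70 mm

Required rate k = F/δ = 104/31.3 = 3.3227 N/mm
D = (Gd⁴/(8N_a·k))^(1/3) = (80.9×10³·0.75⁴/(8·19·3.3227))^(1/3)
  = (50.6828)^(1/3) = 3.7007 mm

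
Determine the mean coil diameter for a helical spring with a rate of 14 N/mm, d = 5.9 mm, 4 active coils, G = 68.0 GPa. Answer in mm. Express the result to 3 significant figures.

D = (Gd⁴/(8N_a·k))^(1/3) = (68.0×10³·5.9⁴/(8·4·14))^(1/3)
  = (183924)^(1/3) = 56.8695 mm

56.9 mm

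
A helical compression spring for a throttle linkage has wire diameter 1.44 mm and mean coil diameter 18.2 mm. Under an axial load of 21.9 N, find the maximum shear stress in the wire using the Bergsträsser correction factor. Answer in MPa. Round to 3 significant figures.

376 MPa

Spring index C = D/d = 18.2/1.44 = 12.6389
K_B = (4C+2)/(4C−3) = 52.556/47.556 = 1.1051
τ₀ = 8FD/(πd³) = 8·21.9·18.2/(π·1.44³) = 3188.64/9.3807 = 339.91 MPa
τ_max = K·τ₀ = 1.1051 × 339.91 = 375.65 MPa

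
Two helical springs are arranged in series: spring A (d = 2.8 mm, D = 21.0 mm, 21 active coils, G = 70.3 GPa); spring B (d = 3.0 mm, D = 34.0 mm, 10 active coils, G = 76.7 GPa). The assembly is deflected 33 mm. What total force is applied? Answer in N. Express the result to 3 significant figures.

38.1 N

k_A = Gd⁴/(8D³N_a) = (70.3×10³)(2.8⁴)/(8·21.0³·21) = 2.7773 N/mm
k_B = Gd⁴/(8D³N_a) = (76.7×10³)(3.0⁴)/(8·34.0³·10) = 1.9758 N/mm
Series: 1/k_eq = 1/2.7773 + 1/1.9758 = 0.86618; k_eq = 1.1545 N/mm
F = k_eq·δ = 1.1545·33 = 38.099 N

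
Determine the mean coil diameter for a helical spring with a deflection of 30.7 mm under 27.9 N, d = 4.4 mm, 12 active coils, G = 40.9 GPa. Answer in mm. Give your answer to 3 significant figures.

56.0 mm

Required rate k = F/δ = 27.9/30.7 = 0.90879 N/mm
D = (Gd⁴/(8N_a·k))^(1/3) = (40.9×10³·4.4⁴/(8·12·0.90879))^(1/3)
  = (175710)^(1/3) = 56.0100 mm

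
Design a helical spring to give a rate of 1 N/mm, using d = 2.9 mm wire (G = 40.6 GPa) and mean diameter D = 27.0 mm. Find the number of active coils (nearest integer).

18

N_a = Gd⁴/(8D³k) = (40.6×10³ × 2.9⁴)/(8 × 27.0³ × 1)
    = 2.87156e+06 / 157464 = 18.24 → 18 coils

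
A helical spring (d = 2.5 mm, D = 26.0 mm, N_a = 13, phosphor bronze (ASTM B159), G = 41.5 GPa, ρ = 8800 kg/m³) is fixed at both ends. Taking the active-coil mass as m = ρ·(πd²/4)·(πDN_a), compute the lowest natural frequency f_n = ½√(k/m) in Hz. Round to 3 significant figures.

k = Gd⁴/(8D³N_a) = (41.5×10³)(2.5⁴)/(8·26.0³·13) = 0.88686 N/mm = 886.86 N/m
Wire length L = πDN_a = π·26.0·13 = 1061.9 mm
m = ρ·(πd²/4)·L = 8800 × 4.9087×10⁻⁶ m² × 1.0619 m = 0.045869 kg
f_n = ½√(k/m) = 0.5·√(886.86/0.045869) = 0.5·√(19335) = 69.524 Hz

69.5 Hz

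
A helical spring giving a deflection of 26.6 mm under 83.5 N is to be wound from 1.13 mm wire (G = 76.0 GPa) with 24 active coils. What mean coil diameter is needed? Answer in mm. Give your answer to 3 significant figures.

Required rate k = F/δ = 83.5/26.6 = 3.1391 N/mm
D = (Gd⁴/(8N_a·k))^(1/3) = (76.0×10³·1.13⁴/(8·24·3.1391))^(1/3)
  = (205.599)^(1/3) = 5.9021 mm

5.90 mm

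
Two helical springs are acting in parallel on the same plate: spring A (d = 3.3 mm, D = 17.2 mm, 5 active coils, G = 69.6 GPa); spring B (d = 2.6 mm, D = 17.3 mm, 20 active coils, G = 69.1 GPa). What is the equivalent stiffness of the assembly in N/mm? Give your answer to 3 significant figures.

44.4 N/mm

k_A = Gd⁴/(8D³N_a) = (69.6×10³)(3.3⁴)/(8·17.2³·5) = 40.553 N/mm
k_B = Gd⁴/(8D³N_a) = (69.1×10³)(2.6⁴)/(8·17.3³·20) = 3.8117 N/mm
Parallel: k_eq = 40.553 + 3.8117 = 44.364 N/mm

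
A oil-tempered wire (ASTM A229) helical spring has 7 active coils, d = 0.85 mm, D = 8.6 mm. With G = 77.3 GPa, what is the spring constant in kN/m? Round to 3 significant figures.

k = Gd⁴/(8D³N_a) = (77.3×10³ × 0.85⁴) / (8 × 8.6³ × 7)
  = 40351.1 / 35619.1 = 1.1328 N/mm

1.13 kN/m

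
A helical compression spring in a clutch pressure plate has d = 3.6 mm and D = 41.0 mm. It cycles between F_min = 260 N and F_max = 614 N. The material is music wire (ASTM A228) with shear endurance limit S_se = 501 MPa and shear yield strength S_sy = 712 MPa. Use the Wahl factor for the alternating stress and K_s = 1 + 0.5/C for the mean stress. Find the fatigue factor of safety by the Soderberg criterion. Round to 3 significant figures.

C = D/d = 41.0/3.6 = 11.3889; K_W = (4C−1)/(4C−4)+0.615/C = 1.1262; K_s = 1+0.5/C = 1.0439
F_a = (F_max−F_min)/2 = 177 N; F_m = (F_max+F_min)/2 = 437 N
τ_a = K_W·8F_aD/(πd³) = 1.1262 × 396.09 = 446.07 MPa
τ_m = K_s·8F_mD/(πd³) = 1.0439 × 977.91 = 1020.8 MPa
Soderberg: 1/n_f = τ_a/S_se + τ_m/S_sy = 446.07/501 + 1020.8/712 = 0.89036 + 1.43376 = 2.3241
n_f = 1/2.3241 = 0.4303

0.430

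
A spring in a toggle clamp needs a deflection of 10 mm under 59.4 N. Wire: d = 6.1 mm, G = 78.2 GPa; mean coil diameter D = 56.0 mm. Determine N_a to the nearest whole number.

Required rate k = F/δ = 59.4/10 = 5.94 N/mm
N_a = Gd⁴/(8D³k) = (78.2×10³ × 6.1⁴)/(8 × 56.0³ × 5.94)
    = 1.08274e+08 / 8.34527e+06 = 12.97 → 13 coils

13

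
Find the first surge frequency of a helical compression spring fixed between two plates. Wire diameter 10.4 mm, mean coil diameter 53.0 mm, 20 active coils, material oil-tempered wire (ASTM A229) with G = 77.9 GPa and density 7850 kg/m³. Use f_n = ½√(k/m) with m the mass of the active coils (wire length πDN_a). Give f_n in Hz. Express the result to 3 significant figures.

65.6 Hz

k = Gd⁴/(8D³N_a) = (77.9×10³)(10.4⁴)/(8·53.0³·20) = 38.258 N/mm = 38258 N/m
Wire length L = πDN_a = π·53.0·20 = 3330.1 mm
m = ρ·(πd²/4)·L = 7850 × 84.949×10⁻⁶ m² × 3.3301 m = 2.2207 kg
f_n = ½√(k/m) = 0.5·√(38258/2.2207) = 0.5·√(17228) = 65.628 Hz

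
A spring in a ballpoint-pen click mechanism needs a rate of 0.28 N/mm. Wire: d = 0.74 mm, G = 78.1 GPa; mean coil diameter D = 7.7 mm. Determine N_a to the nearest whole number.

N_a = Gd⁴/(8D³k) = (78.1×10³ × 0.74⁴)/(8 × 7.7³ × 0.28)
    = 23419.5 / 1022.63 = 22.9 → 23 coils

23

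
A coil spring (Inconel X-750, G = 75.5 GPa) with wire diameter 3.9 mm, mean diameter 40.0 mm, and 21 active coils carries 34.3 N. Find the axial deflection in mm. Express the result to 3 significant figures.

21.1 mm

k = Gd⁴/(8D³N_a) = (75.5×10³)(3.9⁴)/(8·40.0³·21) = 1.6245 N/mm
δ = F/k = 34.3 / 1.6245 = 21.114 mm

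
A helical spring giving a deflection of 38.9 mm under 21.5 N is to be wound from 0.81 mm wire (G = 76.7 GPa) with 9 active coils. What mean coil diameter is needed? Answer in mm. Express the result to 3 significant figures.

9.40 mm

Required rate k = F/δ = 21.5/38.9 = 0.5527 N/mm
D = (Gd⁴/(8N_a·k))^(1/3) = (76.7×10³·0.81⁴/(8·9·0.5527))^(1/3)
  = (829.687)^(1/3) = 9.3966 mm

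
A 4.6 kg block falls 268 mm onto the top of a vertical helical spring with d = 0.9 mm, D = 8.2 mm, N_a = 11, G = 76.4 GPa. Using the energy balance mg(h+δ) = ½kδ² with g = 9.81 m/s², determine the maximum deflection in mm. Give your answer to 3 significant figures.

k = Gd⁴/(8D³N_a) = (76.4×10³)(0.9⁴)/(8·8.2³·11) = 1.0331 N/mm
W = mg = 4.6 × 9.81 = 45.126 N
½kδ² − Wδ − Wh = 0 → δ = (W + √(W² + 2kWh))/k
δ = (45.126 + √(2036.4 + 24988))/1.0331 = (45.126 + 164.39)/1.0331 = 202.81 mm

203 mm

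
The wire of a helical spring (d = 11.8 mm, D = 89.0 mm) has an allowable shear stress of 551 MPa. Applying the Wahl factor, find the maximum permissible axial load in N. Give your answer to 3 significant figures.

3340 N

C = D/d = 89.0/11.8 = 7.5424
K_W = (4C−1)/(4C−4) + 0.615/C = 29.169/26.169 + 0.0815 = 1.1962
τ_max = K·8FD/(πd³) → F_max = τ_allow·πd³/(8DK)
F_max = 551·π·11.8³/(8·89.0·1.1962) = 2.8441e+06/851.68 = 3339.4 N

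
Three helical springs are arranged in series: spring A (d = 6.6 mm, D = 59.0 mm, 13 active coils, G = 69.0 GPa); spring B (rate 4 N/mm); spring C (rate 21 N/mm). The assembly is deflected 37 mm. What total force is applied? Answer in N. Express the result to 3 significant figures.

k_A = Gd⁴/(8D³N_a) = (69.0×10³)(6.6⁴)/(8·59.0³·13) = 6.1296 N/mm
Series: 1/k_eq = 1/6.1296 + 1/4 + 1/21 = 0.46076; k_eq = 2.1703 N/mm
F = k_eq·δ = 2.1703·37 = 80.302 N

80.3 N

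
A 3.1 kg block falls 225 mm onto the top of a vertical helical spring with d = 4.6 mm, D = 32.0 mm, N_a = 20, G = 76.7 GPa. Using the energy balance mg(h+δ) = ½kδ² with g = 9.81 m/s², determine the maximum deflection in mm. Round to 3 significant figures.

50.6 mm

k = Gd⁴/(8D³N_a) = (76.7×10³)(4.6⁴)/(8·32.0³·20) = 6.5502 N/mm
W = mg = 3.1 × 9.81 = 30.411 N
½kδ² − Wδ − Wh = 0 → δ = (W + √(W² + 2kWh))/k
δ = (30.411 + √(924.83 + 89639.6))/6.5502 = (30.411 + 300.94)/6.5502 = 50.586 mm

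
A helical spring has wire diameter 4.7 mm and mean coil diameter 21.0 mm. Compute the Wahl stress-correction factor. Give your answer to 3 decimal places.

1.354

C = D/d = 21.0/4.7 = 4.4681
K_W = (4C−1)/(4C−4) + 0.615/C = 16.872/13.872 + 0.1376 = 1.3539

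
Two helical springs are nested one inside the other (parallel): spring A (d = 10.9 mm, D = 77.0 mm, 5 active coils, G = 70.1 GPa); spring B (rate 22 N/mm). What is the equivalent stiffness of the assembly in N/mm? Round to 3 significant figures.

k_A = Gd⁴/(8D³N_a) = (70.1×10³)(10.9⁴)/(8·77.0³·5) = 54.187 N/mm
Parallel: k_eq = 54.187 + 22 = 76.187 N/mm

76.2 N/mm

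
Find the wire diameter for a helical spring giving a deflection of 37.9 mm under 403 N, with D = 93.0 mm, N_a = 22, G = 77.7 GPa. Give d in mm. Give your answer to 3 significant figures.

Required rate k = F/δ = 403/37.9 = 10.633 N/mm
d = (8D³N_a·k / G)^(1/4) = (8·93.0³·22·10.633 / (77.7×10³))^0.25
  = (19373)^0.25 = 11.7978 mm

11.8 mm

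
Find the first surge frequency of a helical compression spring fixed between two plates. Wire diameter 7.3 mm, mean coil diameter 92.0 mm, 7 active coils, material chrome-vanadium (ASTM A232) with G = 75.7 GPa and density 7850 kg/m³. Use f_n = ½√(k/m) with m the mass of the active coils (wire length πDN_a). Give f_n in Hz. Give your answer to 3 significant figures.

43.1 Hz

k = Gd⁴/(8D³N_a) = (75.7×10³)(7.3⁴)/(8·92.0³·7) = 4.9299 N/mm = 4929.9 N/m
Wire length L = πDN_a = π·92.0·7 = 2023.2 mm
m = ρ·(πd²/4)·L = 7850 × 41.854×10⁻⁶ m² × 2.0232 m = 0.66472 kg
f_n = ½√(k/m) = 0.5·√(4929.9/0.66472) = 0.5·√(7416.4) = 43.059 Hz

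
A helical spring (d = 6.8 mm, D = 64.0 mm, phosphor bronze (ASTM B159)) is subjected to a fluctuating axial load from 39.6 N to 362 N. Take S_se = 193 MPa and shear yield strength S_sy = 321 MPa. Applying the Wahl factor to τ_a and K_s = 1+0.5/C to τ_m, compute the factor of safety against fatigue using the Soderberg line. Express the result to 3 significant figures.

1.19

C = D/d = 64.0/6.8 = 9.4118; K_W = (4C−1)/(4C−4)+0.615/C = 1.1545; K_s = 1+0.5/C = 1.0531
F_a = (F_max−F_min)/2 = 161.2 N; F_m = (F_max+F_min)/2 = 200.8 N
τ_a = K_W·8F_aD/(πd³) = 1.1545 × 83.552 = 96.462 MPa
τ_m = K_s·8F_mD/(πd³) = 1.0531 × 104.08 = 109.61 MPa
Soderberg: 1/n_f = τ_a/S_se + τ_m/S_sy = 96.462/193 + 109.61/321 = 0.49980 + 0.34145 = 0.84125
n_f = 1/0.84125 = 1.189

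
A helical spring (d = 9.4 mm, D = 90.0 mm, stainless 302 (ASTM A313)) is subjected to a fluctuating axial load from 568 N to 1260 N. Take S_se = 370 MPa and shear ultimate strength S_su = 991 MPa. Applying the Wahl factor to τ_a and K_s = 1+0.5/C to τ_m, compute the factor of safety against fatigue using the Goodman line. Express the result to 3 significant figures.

C = D/d = 90.0/9.4 = 9.5745; K_W = (4C−1)/(4C−4)+0.615/C = 1.1517; K_s = 1+0.5/C = 1.0522
F_a = (F_max−F_min)/2 = 346 N; F_m = (F_max+F_min)/2 = 914 N
τ_a = K_W·8F_aD/(πd³) = 1.1517 × 95.472 = 109.96 MPa
τ_m = K_s·8F_mD/(πd³) = 1.0522 × 252.2 = 265.37 MPa
Goodman: 1/n_f = τ_a/S_se + τ_m/S_su = 109.96/370 + 265.37/991 = 0.29718 + 0.26778 = 0.56496
n_f = 1/0.56496 = 1.77

1.77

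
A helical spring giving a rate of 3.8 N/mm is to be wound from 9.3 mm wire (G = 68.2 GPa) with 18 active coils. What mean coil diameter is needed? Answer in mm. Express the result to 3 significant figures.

97.7 mm

D = (Gd⁴/(8N_a·k))^(1/3) = (68.2×10³·9.3⁴/(8·18·3.8))^(1/3)
  = (932331)^(1/3) = 97.6915 mm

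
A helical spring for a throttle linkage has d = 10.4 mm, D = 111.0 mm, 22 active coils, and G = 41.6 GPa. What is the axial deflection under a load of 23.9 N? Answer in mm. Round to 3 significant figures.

11.8 mm

k = Gd⁴/(8D³N_a) = (41.6×10³)(10.4⁴)/(8·111.0³·22) = 2.0218 N/mm
δ = F/k = 23.9 / 2.0218 = 11.821 mm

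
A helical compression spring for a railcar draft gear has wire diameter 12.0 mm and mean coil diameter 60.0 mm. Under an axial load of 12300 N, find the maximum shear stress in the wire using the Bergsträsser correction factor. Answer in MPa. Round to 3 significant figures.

1410 MPa

Spring index C = D/d = 60.0/12.0 = 5.0000
K_B = (4C+2)/(4C−3) = 22.000/17.000 = 1.2941
τ₀ = 8FD/(πd³) = 8·12300·60.0/(π·12.0³) = 5.904e+06/5428.7 = 1087.6 MPa
τ_max = K·τ₀ = 1.2941 × 1087.6 = 1407.4 MPa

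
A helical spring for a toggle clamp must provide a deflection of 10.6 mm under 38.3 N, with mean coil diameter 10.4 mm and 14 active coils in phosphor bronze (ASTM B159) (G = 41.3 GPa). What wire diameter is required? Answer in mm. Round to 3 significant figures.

1.82 mm

Required rate k = F/δ = 38.3/10.6 = 3.6132 N/mm
d = (8D³N_a·k / G)^(1/4) = (8·10.4³·14·3.6132 / (41.3×10³))^0.25
  = (11.022)^0.25 = 1.8221 mm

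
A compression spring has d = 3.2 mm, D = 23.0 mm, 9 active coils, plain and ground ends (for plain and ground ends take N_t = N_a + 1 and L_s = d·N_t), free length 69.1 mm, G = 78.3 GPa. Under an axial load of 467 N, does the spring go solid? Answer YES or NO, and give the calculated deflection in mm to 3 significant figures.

k = Gd⁴/(8D³N_a) = (78.3×10³)(3.2⁴)/(8·23.0³·9) = 9.3723 N/mm
N_t = 10; L_s = 3.2·10 = 32 mm; δ_solid = L₀ − L_s = 69.1 − 32 = 37.1 mm
δ = F/k = 467/9.3723 = 49.828 mm
δ ≥ δ_solid → spring goes solid

YES, δ = 49.8 mm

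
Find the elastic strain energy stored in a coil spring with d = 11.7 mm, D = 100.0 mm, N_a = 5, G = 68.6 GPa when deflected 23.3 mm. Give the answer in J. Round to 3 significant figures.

8.72 J

k = Gd⁴/(8D³N_a) = (68.6×10³)(11.7⁴)/(8·100.0³·5) = 32.137 N/mm
U = ½kδ² = 0.5 × 32.137 × 23.3² = 8723.5 N·mm = 8.7235 J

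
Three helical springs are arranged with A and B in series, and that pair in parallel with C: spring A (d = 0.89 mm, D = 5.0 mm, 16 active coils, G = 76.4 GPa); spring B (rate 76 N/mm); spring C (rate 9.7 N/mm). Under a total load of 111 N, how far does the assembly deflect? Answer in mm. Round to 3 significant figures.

k_A = Gd⁴/(8D³N_a) = (76.4×10³)(0.89⁴)/(8·5.0³·16) = 2.9959 N/mm
Springs A,B series: k_AB = 1/(1/2.9959+1/76) = 2.8823 N/mm; parallel with C: k_eq = 2.8823+9.7 = 12.582 N/mm
δ = F/k_eq = 111/12.582 = 8.8219 mm

8.82 mm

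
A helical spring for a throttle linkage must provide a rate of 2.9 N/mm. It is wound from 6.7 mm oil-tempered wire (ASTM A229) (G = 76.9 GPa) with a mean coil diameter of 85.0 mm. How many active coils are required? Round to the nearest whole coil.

11

N_a = Gd⁴/(8D³k) = (76.9×10³ × 6.7⁴)/(8 × 85.0³ × 2.9)
    = 1.54962e+08 / 1.42477e+07 = 10.88 → 11 coils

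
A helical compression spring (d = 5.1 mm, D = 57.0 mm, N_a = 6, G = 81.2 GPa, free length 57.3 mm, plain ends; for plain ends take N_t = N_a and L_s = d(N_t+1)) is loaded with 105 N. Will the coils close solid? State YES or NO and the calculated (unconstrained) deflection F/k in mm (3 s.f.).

NO, δ = 17.0 mm

k = Gd⁴/(8D³N_a) = (81.2×10³)(5.1⁴)/(8·57.0³·6) = 6.1798 N/mm
N_t = 6; L_s = 5.1·7 = 35.7 mm; δ_solid = L₀ − L_s = 57.3 − 35.7 = 21.6 mm
δ = F/k = 105/6.1798 = 16.991 mm
δ < δ_solid → spring does not go solid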